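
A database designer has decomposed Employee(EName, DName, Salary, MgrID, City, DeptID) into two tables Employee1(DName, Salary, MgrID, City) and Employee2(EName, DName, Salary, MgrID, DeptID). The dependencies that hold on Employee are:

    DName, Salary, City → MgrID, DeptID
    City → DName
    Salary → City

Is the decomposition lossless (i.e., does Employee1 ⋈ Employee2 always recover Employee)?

Common attributes: Employee1 ∩ Employee2 = {DName, Salary, MgrID}.
Closure of {DName, Salary, MgrID}: Salary → City applies, adding City; DName, Salary, City → MgrID, DeptID applies, adding DeptID. So (DName, Salary, MgrID)⁺ = {DName, Salary, MgrID, City, DeptID}.
This closure contains every attribute of Employee1, so Employee1 ∩ Employee2 → Employee1. The join is lossless.

Yes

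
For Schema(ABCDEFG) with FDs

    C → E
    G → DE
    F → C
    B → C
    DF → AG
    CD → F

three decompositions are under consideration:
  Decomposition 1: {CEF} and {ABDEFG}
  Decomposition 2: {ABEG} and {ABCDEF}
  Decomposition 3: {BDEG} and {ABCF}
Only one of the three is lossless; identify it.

Decomposition 1

Decomposition 1: common = {EF}, closure = {CEF} → lossless.
Decomposition 2: common = {ABE}, closure = {ABCE} → lossy.
Decomposition 3: common = {B}, closure = {BCE} → lossy.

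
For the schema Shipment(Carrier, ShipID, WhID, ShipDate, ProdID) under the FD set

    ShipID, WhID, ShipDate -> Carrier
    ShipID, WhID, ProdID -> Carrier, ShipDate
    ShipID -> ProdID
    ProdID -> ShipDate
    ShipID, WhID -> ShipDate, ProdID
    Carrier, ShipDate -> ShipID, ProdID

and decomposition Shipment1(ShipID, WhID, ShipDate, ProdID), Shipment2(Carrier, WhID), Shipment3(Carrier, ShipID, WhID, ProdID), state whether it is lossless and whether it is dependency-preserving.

lossless but not dependency-preserving

Lossless test (chase): Rows 1 and 3 agree on ShipID, WhID, ProdID; apply ShipID, WhID, ProdID→Carrier, ShipDate and equate their Carrier, ShipDate entries. Row 1 is now all distinguished symbols — the join is lossless.
Dependency preservation: the restricted closure of {Carrier, ShipDate} across the fragments never reaches {ShipID, ProdID}, so Carrier, ShipDate → ShipID, ProdID cannot be enforced without a join — not preserved.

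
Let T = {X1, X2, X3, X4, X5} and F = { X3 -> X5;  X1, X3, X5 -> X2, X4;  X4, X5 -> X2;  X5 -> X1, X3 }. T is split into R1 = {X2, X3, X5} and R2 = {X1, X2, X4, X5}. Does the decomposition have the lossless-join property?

Common attributes: R1 ∩ R2 = {X2, X5}.
Closure of {X2, X5}: X5 → X1, X3 applies, adding X1, X3; X1, X3, X5 → X2, X4 applies, adding X4. So (X2, X5)⁺ = {X1, X2, X3, X4, X5}.
This closure contains every attribute of R1, so R1 ∩ R2 → R1. The join is lossless.

Yes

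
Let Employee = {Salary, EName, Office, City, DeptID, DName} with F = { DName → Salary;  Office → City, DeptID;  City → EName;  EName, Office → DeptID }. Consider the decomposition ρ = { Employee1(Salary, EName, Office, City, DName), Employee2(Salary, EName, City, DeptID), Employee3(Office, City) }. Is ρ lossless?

Chase test. Columns are Salary, EName, Office, City, DeptID, DName; row i has aⱼ where attribute j ∈ Employeei, else bᵢⱼ.
Initial tableau (one row per fragment):
  row 1: a1 a2 a3 a4 b15 a6
  row 2: a1 a2 b23 a4 a5 b26
  row 3: b31 b32 a3 a4 b35 b36
Rows 1 and 3 agree on Office; apply Office→City, DeptID and equate their City, DeptID entries.
Rows 1 and 3 agree on City; apply City→EName and equate their EName entries.
No row becomes fully distinguished — the join is lossy.

No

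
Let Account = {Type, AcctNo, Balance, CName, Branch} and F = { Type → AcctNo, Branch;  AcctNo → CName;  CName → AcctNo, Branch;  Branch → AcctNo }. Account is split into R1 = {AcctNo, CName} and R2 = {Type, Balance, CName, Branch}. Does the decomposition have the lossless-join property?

Yes

Common attributes: R1 ∩ R2 = {CName}.
Closure of {CName}: CName → AcctNo, Branch applies, adding AcctNo, Branch. So (CName)⁺ = {AcctNo, CName, Branch}.
This closure contains every attribute of R1, so R1 ∩ R2 → R1. The join is lossless.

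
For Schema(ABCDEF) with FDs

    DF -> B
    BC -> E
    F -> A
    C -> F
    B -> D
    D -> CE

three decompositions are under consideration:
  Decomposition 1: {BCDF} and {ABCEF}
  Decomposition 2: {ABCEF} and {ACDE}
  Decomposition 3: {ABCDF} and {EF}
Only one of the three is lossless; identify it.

Decomposition 1

Decomposition 1: common = {BCF}, closure = {ABCDEF} → lossless.
Decomposition 2: common = {ACE}, closure = {ACEF} → lossy.
Decomposition 3: common = {F}, closure = {AF} → lossy.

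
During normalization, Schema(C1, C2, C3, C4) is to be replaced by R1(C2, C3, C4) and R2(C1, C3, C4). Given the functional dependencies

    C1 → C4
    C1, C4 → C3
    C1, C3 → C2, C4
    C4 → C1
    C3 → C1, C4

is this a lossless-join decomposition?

Common attributes: R1 ∩ R2 = {C3, C4}.
Closure of {C3, C4}: C4 → C1 applies, adding C1; C1, C3 → C2, C4 applies, adding C2. So (C3, C4)⁺ = {C1, C2, C3, C4}.
This closure contains every attribute of R1, so R1 ∩ R2 → R1. The join is lossless.

Yes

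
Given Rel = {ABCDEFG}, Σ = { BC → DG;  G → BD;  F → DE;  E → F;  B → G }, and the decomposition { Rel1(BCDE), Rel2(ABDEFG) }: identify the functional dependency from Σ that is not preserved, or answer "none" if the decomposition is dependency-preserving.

BC → DG: restricted closure across fragments reaches DG.
G → BD lies within Rel2.
F → DE lies within Rel2.
E → F lies within Rel2.
B → G lies within Rel2.
Every dependency is enforceable on the fragments, so the decomposition is dependency-preserving.

none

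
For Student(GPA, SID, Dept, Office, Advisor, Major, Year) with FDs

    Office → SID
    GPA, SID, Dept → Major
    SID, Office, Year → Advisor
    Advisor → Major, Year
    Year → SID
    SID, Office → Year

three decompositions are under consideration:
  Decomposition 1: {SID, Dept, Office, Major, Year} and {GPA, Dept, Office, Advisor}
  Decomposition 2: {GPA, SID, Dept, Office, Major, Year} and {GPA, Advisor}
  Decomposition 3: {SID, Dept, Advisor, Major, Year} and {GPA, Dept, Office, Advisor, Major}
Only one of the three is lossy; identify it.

Decomposition 2

Decomposition 1: common = {Dept, Office}, closure = {SID, Dept, Office, Advisor, Major, Year} → lossless.
Decomposition 2: common = {GPA}, closure = {GPA} → lossy.
Decomposition 3: common = {Dept, Advisor, Major}, closure = {SID, Dept, Advisor, Major, Year} → lossless.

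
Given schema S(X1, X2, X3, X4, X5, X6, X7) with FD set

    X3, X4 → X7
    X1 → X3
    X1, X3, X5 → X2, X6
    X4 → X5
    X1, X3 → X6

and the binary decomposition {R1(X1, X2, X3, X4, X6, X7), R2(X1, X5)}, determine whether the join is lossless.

No

Common attributes: R1 ∩ R2 = {X1}.
Closure of {X1}: X1 → X3 applies, adding X3; X1, X3 → X6 applies, adding X6. So (X1)⁺ = {X1, X3, X6}.
The closure contains neither all of R1 = {X1, X2, X3, X4, X6, X7} nor all of R2 = {X1, X5}, so the common attributes are not a superkey of either fragment. The join is lossy.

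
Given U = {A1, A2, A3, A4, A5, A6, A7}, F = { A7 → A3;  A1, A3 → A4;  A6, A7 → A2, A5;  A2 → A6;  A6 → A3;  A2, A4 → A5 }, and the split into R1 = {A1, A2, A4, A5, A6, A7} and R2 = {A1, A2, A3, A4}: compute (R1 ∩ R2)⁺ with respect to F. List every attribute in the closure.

A1, A2, A3, A4, A5, A6

R1 ∩ R2 = {A1, A2, A4}.
A2 → A6 applies, adding A6
A6 → A3 applies, adding A3
A2, A4 → A5 applies, adding A5
Closure: {A1, A2, A3, A4, A5, A6}.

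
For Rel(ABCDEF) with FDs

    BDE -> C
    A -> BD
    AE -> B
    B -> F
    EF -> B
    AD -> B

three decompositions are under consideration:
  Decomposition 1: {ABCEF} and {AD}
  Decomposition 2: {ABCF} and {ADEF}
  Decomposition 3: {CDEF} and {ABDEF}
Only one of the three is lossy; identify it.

Decomposition 2

Decomposition 1: common = {A}, closure = {ABDF} → lossless.
Decomposition 2: common = {AF}, closure = {ABDF} → lossy.
Decomposition 3: common = {DEF}, closure = {BCDEF} → lossless.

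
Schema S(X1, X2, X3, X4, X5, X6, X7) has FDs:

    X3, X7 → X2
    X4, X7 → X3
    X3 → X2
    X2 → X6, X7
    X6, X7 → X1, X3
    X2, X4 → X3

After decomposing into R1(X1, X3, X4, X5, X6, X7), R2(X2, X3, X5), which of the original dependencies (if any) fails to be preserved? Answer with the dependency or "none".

none

X3, X7 → X2: restricted closure across fragments reaches X2.
X4, X7 → X3 lies within R1.
X3 → X2 lies within R2.
X2 → X6, X7: restricted closure across fragments reaches X6, X7.
X6, X7 → X1, X3 lies within R1.
X2, X4 → X3: restricted closure across fragments reaches X3.
Every dependency is enforceable on the fragments, so the decomposition is dependency-preserving.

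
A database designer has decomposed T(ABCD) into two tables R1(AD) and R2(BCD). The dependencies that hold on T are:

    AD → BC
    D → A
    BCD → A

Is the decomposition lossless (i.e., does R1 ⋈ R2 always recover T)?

Yes

Common attributes: R1 ∩ R2 = {D}.
Closure of {D}: D → A applies, adding A; AD → BC applies, adding BC. So (D)⁺ = {ABCD}.
This closure contains every attribute of R1, so R1 ∩ R2 → R1. The join is lossless.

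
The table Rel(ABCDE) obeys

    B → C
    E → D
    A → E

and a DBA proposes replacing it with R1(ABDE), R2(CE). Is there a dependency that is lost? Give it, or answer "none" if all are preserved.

Check B → C: no single fragment contains all of {BC}, and the restricted closure of {B} across the fragments never reaches {C}.
E → D is preserved.
A → E is preserved.

B → C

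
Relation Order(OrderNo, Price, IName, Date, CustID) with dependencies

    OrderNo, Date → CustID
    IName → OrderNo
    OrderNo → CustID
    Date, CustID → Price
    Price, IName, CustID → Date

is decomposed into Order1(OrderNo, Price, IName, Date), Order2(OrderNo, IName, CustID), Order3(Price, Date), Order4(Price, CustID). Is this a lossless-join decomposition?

Chase test. Columns are OrderNo, Price, IName, Date, CustID; row i has aⱼ where attribute j ∈ Orderi, else bᵢⱼ.
Initial tableau (one row per fragment):
  row 1: a1 a2 a3 a4 b15
  row 2: a1 b22 a3 b24 a5
  row 3: b31 a2 b33 a4 b35
  row 4: b41 a2 b43 b44 a5
Rows 1 and 2 agree on OrderNo; apply OrderNo→CustID and equate their CustID entries.
Row 1 is now all distinguished symbols — the join is lossless.

Yes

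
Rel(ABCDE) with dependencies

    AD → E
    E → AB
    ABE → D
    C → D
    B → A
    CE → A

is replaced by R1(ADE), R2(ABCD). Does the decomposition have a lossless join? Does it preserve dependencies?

Lossless test: (AD)⁺ = {ABDE}, which contains all of one fragment — lossless.
Dependency preservation: E → AB; ABE → D; CE → A are not contained in any single fragment, but the restricted closure of each left-hand side across the fragments still reaches the right-hand side; the remaining FDs each lie inside some fragment. All dependencies are preserved.

lossless and dependency-preserving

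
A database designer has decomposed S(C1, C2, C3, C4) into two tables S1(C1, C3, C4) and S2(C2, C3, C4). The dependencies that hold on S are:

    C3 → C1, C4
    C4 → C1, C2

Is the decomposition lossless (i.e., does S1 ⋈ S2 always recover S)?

Yes

Common attributes: S1 ∩ S2 = {C3, C4}.
Closure of {C3, C4}: C3 → C1, C4 applies, adding C1; C4 → C1, C2 applies, adding C2. So (C3, C4)⁺ = {C1, C2, C3, C4}.
This closure contains every attribute of S1, so S1 ∩ S2 → S1. The join is lossless.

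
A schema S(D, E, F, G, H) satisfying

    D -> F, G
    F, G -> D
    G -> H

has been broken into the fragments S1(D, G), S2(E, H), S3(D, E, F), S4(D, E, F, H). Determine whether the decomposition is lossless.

Chase test. Columns are D, E, F, G, H; row i has aⱼ where attribute j ∈ Si, else bᵢⱼ.
Initial tableau (one row per fragment):
  row 1: a1 b12 b13 a4 b15
  row 2: b21 a2 b23 b24 a5
  row 3: a1 a2 a3 b34 b35
  row 4: a1 a2 a3 b44 a5
Rows 1 and 3 agree on D; apply D→F, G and equate their F, G entries.
Rows 1 and 4 agree on D; apply D→F, G and equate their F, G entries.
Rows 1 and 3 agree on G; apply G→H and equate their H entries.
Rows 1 and 4 agree on G; apply G→H and equate their H entries.
Row 3 is now all distinguished symbols — the join is lossless.

Yes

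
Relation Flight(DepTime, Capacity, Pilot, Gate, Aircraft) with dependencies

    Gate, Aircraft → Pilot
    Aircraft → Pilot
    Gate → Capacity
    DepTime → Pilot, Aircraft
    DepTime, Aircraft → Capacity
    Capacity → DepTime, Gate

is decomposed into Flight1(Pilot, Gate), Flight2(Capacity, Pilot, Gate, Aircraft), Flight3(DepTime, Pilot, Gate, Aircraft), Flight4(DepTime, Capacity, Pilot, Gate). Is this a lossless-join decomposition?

Yes

Chase test. Columns are DepTime, Capacity, Pilot, Gate, Aircraft; row i has aⱼ where attribute j ∈ Flighti, else bᵢⱼ.
Initial tableau (one row per fragment):
  row 1: b11 b12 a3 a4 b15
  row 2: b21 a2 a3 a4 a5
  row 3: a1 b32 a3 a4 a5
  row 4: a1 a2 a3 a4 b45
Rows 1 and 2 agree on Gate; apply Gate→Capacity and equate their Capacity entries.
Rows 1 and 3 agree on Gate; apply Gate→Capacity and equate their Capacity entries.
Rows 3 and 4 agree on DepTime; apply DepTime→Pilot, Aircraft and equate their Pilot, Aircraft entries.
Rows 1 and 2 agree on Capacity; apply Capacity→DepTime, Gate and equate their DepTime, Gate entries.
Rows 1 and 3 agree on Capacity; apply Capacity→DepTime, Gate and equate their DepTime, Gate entries.
Rows 1 and 2 agree on DepTime; apply DepTime→Pilot, Aircraft and equate their Pilot, Aircraft entries.
Row 1 is now all distinguished symbols — the join is lossless.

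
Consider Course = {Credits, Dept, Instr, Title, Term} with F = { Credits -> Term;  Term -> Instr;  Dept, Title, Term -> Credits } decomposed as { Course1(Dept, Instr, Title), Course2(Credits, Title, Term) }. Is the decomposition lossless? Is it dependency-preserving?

lossy and not dependency-preserving

Lossless test: (Title)⁺ = {Title}, which is a superkey of neither fragment — lossy.
Dependency preservation: the restricted closure of {Term} across the fragments never reaches {Instr}, so Term → Instr cannot be enforced without a join — not preserved.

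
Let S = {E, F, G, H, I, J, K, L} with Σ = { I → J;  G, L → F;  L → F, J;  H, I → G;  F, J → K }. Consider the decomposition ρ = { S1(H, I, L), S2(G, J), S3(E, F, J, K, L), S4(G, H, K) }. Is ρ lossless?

Chase test. Columns are E, F, G, H, I, J, K, L; row i has aⱼ where attribute j ∈ Si, else bᵢⱼ.
Initial tableau (one row per fragment):
  row 1: b11 b12 b13 a4 a5 b16 b17 a8
  row 2: b21 b22 a3 b24 b25 a6 b27 b28
  row 3: a1 a2 b33 b34 b35 a6 a7 a8
  row 4: b41 b42 a3 a4 b45 b46 a7 b48
Rows 1 and 3 agree on L; apply L→F, J and equate their F, J entries.
Rows 1 and 3 agree on F, J; apply F, J→K and equate their K entries.
No row becomes fully distinguished — the join is lossy.

No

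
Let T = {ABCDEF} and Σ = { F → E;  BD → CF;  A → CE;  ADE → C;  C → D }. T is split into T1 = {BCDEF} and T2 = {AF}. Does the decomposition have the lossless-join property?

Common attributes: T1 ∩ T2 = {F}.
Closure of {F}: F → E applies, adding E. So (F)⁺ = {EF}.
The closure contains neither all of T1 = {BCDEF} nor all of T2 = {AF}, so the common attributes are not a superkey of either fragment. The join is lossy.

No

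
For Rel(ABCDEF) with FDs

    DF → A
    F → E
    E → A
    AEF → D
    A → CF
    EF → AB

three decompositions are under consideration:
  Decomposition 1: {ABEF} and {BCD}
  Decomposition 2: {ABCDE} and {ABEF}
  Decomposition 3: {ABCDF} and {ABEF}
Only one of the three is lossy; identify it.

Decomposition 1

Decomposition 1: common = {B}, closure = {B} → lossy.
Decomposition 2: common = {ABE}, closure = {ABCDEF} → lossless.
Decomposition 3: common = {ABF}, closure = {ABCDEF} → lossless.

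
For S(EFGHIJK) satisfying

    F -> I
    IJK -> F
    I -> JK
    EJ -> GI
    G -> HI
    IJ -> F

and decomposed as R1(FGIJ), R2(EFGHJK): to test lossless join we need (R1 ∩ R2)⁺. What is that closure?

FGHIJK

R1 ∩ R2 = {FGJ}.
F → I applies, adding I
I → JK applies, adding K
G → HI applies, adding H
Closure: {FGHIJK}.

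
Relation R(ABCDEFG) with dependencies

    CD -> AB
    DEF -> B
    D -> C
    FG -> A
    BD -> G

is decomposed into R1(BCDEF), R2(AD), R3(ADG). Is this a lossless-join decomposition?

Chase test. Columns are ABCDEFG; row i has aⱼ where attribute j ∈ Ri, else bᵢⱼ.
Initial tableau (one row per fragment):
  row 1: b11 a2 a3 a4 a5 a6 b17
  row 2: a1 b22 b23 a4 b25 b26 b27
  row 3: a1 b32 b33 a4 b35 b36 a7
Rows 1 and 2 agree on D; apply D→C and equate their C entries.
Rows 1 and 3 agree on D; apply D→C and equate their C entries.
Rows 1 and 2 agree on CD; apply CD→AB and equate their AB entries.
Rows 1 and 3 agree on CD; apply CD→AB and equate their AB entries.
Rows 1 and 2 agree on BD; apply BD→G and equate their G entries.
Rows 1 and 3 agree on BD; apply BD→G and equate their G entries.
Row 1 is now all distinguished symbols — the join is lossless.

Yes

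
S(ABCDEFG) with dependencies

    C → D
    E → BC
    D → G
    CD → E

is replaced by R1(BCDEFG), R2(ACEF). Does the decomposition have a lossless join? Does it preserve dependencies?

Lossless test: (CEF)⁺ = {BCDEFG}, which contains all of one fragment — lossless.
Dependency preservation: every FD's attributes lie within a single fragment, so each can be enforced locally — preserved.

lossless and dependency-preserving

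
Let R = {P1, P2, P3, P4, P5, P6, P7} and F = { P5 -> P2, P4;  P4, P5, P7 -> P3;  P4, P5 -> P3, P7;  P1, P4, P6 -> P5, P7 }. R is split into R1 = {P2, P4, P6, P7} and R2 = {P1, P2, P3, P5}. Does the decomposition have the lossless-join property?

No

Common attributes: R1 ∩ R2 = {P2}.
No dependency enlarges {P2}, so (P2)⁺ = {P2}.
The closure contains neither all of R1 = {P2, P4, P6, P7} nor all of R2 = {P1, P2, P3, P5}, so the common attributes are not a superkey of either fragment. The join is lossy.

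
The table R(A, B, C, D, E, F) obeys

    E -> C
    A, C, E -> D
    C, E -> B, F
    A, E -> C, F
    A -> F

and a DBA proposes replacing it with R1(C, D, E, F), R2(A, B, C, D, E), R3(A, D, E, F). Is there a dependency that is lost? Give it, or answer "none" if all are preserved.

none

E → C lies within R1.
A, C, E → D lies within R2.
C, E → B, F: restricted closure across fragments reaches B, F.
A, E → C, F: restricted closure across fragments reaches C, F.
A → F lies within R3.
Every dependency is enforceable on the fragments, so the decomposition is dependency-preserving.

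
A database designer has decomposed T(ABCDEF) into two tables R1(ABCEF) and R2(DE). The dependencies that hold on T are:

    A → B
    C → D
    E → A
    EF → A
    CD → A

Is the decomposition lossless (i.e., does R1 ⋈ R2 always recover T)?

Common attributes: R1 ∩ R2 = {E}.
Closure of {E}: E → A applies, adding A; A → B applies, adding B. So (E)⁺ = {ABE}.
The closure contains neither all of R1 = {ABCEF} nor all of R2 = {DE}, so the common attributes are not a superkey of either fragment. The join is lossy.

No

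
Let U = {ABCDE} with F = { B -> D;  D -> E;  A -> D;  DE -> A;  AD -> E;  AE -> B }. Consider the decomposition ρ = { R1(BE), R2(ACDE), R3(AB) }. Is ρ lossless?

Chase test. Columns are ABCDE; row i has aⱼ where attribute j ∈ Ri, else bᵢⱼ.
Initial tableau (one row per fragment):
  row 1: b11 a2 b13 b14 a5
  row 2: a1 b22 a3 a4 a5
  row 3: a1 a2 b33 b34 b35
Rows 1 and 3 agree on B; apply B→D and equate their D entries.
Rows 1 and 3 agree on D; apply D→E and equate their E entries.
Rows 2 and 3 agree on A; apply A→D and equate their D entries.
Rows 1 and 2 agree on DE; apply DE→A and equate their A entries.
Rows 1 and 2 agree on AE; apply AE→B and equate their B entries.
Row 2 is now all distinguished symbols — the join is lossless.

Yes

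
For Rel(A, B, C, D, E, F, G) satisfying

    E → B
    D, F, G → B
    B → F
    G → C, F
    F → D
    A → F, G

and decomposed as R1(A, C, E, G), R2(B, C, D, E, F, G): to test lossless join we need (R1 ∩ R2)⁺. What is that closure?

R1 ∩ R2 = {C, E, G}.
E → B applies, adding B
B → F applies, adding F
F → D applies, adding D
Closure: {B, C, D, E, F, G}.

B, C, D, E, F, G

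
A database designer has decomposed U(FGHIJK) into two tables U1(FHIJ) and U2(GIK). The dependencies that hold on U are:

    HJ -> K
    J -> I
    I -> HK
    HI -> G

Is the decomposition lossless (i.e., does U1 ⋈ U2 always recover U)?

Common attributes: U1 ∩ U2 = {I}.
Closure of {I}: I → HK applies, adding HK; HI → G applies, adding G. So (I)⁺ = {GHIK}.
This closure contains every attribute of U2, so U1 ∩ U2 → U2. The join is lossless.

Yes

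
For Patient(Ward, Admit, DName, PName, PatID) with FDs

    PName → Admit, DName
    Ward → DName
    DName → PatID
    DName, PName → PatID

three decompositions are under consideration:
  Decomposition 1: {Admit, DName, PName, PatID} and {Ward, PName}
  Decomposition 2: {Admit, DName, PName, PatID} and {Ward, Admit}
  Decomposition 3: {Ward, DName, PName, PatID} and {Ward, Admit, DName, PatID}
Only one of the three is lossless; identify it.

Decomposition 1

Decomposition 1: common = {PName}, closure = {Admit, DName, PName, PatID} → lossless.
Decomposition 2: common = {Admit}, closure = {Admit} → lossy.
Decomposition 3: common = {Ward, DName, PatID}, closure = {Ward, DName, PatID} → lossy.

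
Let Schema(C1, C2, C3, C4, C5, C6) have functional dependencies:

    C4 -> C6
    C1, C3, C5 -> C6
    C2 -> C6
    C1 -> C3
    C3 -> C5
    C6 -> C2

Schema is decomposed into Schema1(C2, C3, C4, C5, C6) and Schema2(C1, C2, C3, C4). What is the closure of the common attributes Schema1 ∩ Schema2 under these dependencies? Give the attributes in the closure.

Schema1 ∩ Schema2 = {C2, C3, C4}.
C4 → C6 applies, adding C6
C3 → C5 applies, adding C5
Closure: {C2, C3, C4, C5, C6}.

C2, C3, C4, C5, C6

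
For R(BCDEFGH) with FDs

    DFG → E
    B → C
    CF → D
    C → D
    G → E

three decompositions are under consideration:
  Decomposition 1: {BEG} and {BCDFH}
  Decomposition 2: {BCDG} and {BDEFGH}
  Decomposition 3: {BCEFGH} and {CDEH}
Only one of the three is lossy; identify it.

Decomposition 1

Decomposition 1: common = {B}, closure = {BCD} → lossy.
Decomposition 2: common = {BDG}, closure = {BCDEG} → lossless.
Decomposition 3: common = {CEH}, closure = {CDEH} → lossless.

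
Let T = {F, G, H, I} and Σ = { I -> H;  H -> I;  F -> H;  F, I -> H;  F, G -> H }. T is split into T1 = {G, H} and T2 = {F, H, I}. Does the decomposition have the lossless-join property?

No

Common attributes: T1 ∩ T2 = {H}.
Closure of {H}: H → I applies, adding I. So (H)⁺ = {H, I}.
The closure contains neither all of T1 = {G, H} nor all of T2 = {F, H, I}, so the common attributes are not a superkey of either fragment. The join is lossy.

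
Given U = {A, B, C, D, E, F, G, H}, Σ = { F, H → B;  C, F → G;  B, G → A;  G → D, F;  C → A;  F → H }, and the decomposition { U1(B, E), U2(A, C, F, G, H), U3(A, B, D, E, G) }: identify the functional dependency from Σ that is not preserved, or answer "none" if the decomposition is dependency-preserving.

F, H → B

Check F, H → B: no single fragment contains all of {B, F, H}, and the restricted closure of {F, H} across the fragments never reaches {B}.
C, F → G is preserved.
B, G → A is preserved.
G → D, F is preserved.
C → A is preserved.
F → H is preserved.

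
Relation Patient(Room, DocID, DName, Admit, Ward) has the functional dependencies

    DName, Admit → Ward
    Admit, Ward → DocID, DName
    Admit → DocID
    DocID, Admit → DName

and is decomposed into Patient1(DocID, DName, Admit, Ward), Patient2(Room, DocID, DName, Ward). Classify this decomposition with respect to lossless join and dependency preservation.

lossy but dependency-preserving

Lossless test: (DocID, DName, Ward)⁺ = {DocID, DName, Ward}, which is a superkey of neither fragment — lossy.
Dependency preservation: every FD's attributes lie within a single fragment, so each can be enforced locally — preserved.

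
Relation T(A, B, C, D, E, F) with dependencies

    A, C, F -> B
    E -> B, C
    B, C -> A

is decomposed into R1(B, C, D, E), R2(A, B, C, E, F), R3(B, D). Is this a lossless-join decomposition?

Chase test. Columns are A, B, C, D, E, F; row i has aⱼ where attribute j ∈ Ri, else bᵢⱼ.
Initial tableau (one row per fragment):
  row 1: b11 a2 a3 a4 a5 b16
  row 2: a1 a2 a3 b24 a5 a6
  row 3: b31 a2 b33 a4 b35 b36
Rows 1 and 2 agree on B, C; apply B, C→A and equate their A entries.
No row becomes fully distinguished — the join is lossy.

No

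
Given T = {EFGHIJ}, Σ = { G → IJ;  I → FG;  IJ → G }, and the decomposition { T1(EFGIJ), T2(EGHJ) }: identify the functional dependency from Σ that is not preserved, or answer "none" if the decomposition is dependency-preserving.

G → IJ lies within T1.
I → FG lies within T1.
IJ → G lies within T1.
Every dependency is enforceable on the fragments, so the decomposition is dependency-preserving.

none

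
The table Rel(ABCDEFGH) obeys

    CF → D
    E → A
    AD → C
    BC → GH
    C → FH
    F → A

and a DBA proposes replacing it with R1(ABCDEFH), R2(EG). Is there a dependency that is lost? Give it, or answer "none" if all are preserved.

Check BC → GH: no single fragment contains all of {BCGH}, and the restricted closure of {BC} across the fragments never reaches {GH}.
CF → D is preserved.
E → A is preserved.
AD → C is preserved.
C → FH is preserved.
F → A is preserved.

BC → GH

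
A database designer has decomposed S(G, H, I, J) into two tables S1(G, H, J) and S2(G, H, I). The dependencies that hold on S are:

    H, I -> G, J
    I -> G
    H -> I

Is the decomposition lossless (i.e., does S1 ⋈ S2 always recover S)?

Yes

Common attributes: S1 ∩ S2 = {G, H}.
Closure of {G, H}: H → I applies, adding I; H, I → G, J applies, adding J. So (G, H)⁺ = {G, H, I, J}.
This closure contains every attribute of S1, so S1 ∩ S2 → S1. The join is lossless.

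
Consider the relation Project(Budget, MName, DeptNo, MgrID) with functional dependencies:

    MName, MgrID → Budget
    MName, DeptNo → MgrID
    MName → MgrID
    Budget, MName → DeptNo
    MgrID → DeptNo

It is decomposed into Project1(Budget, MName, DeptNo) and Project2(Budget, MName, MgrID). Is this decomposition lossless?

Common attributes: Project1 ∩ Project2 = {Budget, MName}.
Closure of {Budget, MName}: MName → MgrID applies, adding MgrID; Budget, MName → DeptNo applies, adding DeptNo. So (Budget, MName)⁺ = {Budget, MName, DeptNo, MgrID}.
This closure contains every attribute of Project1, so Project1 ∩ Project2 → Project1. The join is lossless.

Yes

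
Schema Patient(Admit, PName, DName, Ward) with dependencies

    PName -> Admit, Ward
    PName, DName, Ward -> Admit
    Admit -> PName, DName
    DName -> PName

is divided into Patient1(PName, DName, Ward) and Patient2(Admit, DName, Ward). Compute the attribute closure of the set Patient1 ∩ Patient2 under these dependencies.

Patient1 ∩ Patient2 = {DName, Ward}.
DName → PName applies, adding PName
PName → Admit, Ward applies, adding Admit
Closure: {Admit, PName, DName, Ward}.

Admit, PName, DName, Ward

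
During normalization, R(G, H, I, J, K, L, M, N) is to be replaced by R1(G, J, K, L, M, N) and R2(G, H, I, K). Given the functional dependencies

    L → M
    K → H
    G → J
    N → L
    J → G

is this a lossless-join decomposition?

Common attributes: R1 ∩ R2 = {G, K}.
Closure of {G, K}: K → H applies, adding H; G → J applies, adding J. So (G, K)⁺ = {G, H, J, K}.
The closure contains neither all of R1 = {G, J, K, L, M, N} nor all of R2 = {G, H, I, K}, so the common attributes are not a superkey of either fragment. The join is lossy.

No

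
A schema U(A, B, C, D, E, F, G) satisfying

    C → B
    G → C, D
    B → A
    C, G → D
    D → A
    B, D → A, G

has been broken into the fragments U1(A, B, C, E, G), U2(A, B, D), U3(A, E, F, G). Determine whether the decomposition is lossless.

No

Chase test. Columns are A, B, C, D, E, F, G; row i has aⱼ where attribute j ∈ Ui, else bᵢⱼ.
Initial tableau (one row per fragment):
  row 1: a1 a2 a3 b14 a5 b16 a7
  row 2: a1 a2 b23 a4 b25 b26 b27
  row 3: a1 b32 b33 b34 a5 a6 a7
Rows 1 and 3 agree on G; apply G→C, D and equate their C, D entries.
Rows 1 and 3 agree on C; apply C→B and equate their B entries.
No row becomes fully distinguished — the join is lossy.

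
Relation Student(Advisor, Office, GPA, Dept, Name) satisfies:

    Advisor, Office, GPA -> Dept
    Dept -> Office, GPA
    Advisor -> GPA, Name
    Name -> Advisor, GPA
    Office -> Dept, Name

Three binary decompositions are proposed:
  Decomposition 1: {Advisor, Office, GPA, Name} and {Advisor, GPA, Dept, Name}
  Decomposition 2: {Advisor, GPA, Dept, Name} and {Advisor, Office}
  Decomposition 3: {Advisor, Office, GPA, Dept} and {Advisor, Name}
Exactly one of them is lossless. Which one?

Decomposition 3

Decomposition 1: common = {Advisor, GPA, Name}, closure = {Advisor, GPA, Name} → lossy.
Decomposition 2: common = {Advisor}, closure = {Advisor, GPA, Name} → lossy.
Decomposition 3: common = {Advisor}, closure = {Advisor, GPA, Name} → lossless.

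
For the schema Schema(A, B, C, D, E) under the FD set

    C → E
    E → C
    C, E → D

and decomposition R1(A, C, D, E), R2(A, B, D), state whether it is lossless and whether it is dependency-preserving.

lossy but dependency-preserving

Lossless test: (A, D)⁺ = {A, D}, which is a superkey of neither fragment — lossy.
Dependency preservation: every FD's attributes lie within a single fragment, so each can be enforced locally — preserved.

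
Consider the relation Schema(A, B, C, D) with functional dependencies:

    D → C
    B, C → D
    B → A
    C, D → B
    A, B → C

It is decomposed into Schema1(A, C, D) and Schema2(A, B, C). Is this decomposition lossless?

No

Common attributes: Schema1 ∩ Schema2 = {A, C}.
No dependency enlarges {A, C}, so (A, C)⁺ = {A, C}.
The closure contains neither all of Schema1 = {A, C, D} nor all of Schema2 = {A, B, C}, so the common attributes are not a superkey of either fragment. The join is lossy.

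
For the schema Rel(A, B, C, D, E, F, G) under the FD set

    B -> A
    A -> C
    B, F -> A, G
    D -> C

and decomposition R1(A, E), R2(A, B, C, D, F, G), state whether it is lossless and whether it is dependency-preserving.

Lossless test: (A)⁺ = {A, C}, which is a superkey of neither fragment — lossy.
Dependency preservation: every FD's attributes lie within a single fragment, so each can be enforced locally — preserved.

lossy but dependency-preserving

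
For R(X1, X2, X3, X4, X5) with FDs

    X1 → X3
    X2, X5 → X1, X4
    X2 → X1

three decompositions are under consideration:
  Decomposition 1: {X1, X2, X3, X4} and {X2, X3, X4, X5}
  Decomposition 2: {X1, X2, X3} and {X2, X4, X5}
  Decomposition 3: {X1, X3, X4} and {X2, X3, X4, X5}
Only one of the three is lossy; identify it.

Decomposition 1: common = {X2, X3, X4}, closure = {X1, X2, X3, X4} → lossless.
Decomposition 2: common = {X2}, closure = {X1, X2, X3} → lossless.
Decomposition 3: common = {X3, X4}, closure = {X3, X4} → lossy.

Decomposition 3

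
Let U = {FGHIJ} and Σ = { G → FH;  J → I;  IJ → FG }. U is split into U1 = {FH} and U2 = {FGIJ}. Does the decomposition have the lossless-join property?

No

Common attributes: U1 ∩ U2 = {F}.
No dependency enlarges {F}, so (F)⁺ = {F}.
The closure contains neither all of U1 = {FH} nor all of U2 = {FGIJ}, so the common attributes are not a superkey of either fragment. The join is lossy.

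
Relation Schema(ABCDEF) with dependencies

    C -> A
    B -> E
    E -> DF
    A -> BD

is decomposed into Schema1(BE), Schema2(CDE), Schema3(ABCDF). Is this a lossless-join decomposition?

Chase test. Columns are ABCDEF; row i has aⱼ where attribute j ∈ Schemai, else bᵢⱼ.
Initial tableau (one row per fragment):
  row 1: b11 a2 b13 b14 a5 b16
  row 2: b21 b22 a3 a4 a5 b26
  row 3: a1 a2 a3 a4 b35 a6
Rows 2 and 3 agree on C; apply C→A and equate their A entries.
Rows 1 and 3 agree on B; apply B→E and equate their E entries.
Rows 1 and 2 agree on E; apply E→DF and equate their DF entries.
Rows 1 and 3 agree on E; apply E→DF and equate their DF entries.
Rows 2 and 3 agree on A; apply A→BD and equate their BD entries.
Row 2 is now all distinguished symbols — the join is lossless.

Yes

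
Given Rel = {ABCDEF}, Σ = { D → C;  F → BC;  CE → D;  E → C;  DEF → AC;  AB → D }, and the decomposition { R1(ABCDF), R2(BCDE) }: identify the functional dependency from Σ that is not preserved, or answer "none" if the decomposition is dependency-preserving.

Check DEF → AC: no single fragment contains all of {ACDEF}, and the restricted closure of {DEF} across the fragments never reaches {AC}.
D → C is preserved.
F → BC is preserved.
CE → D is preserved.
E → C is preserved.
AB → D is preserved.

DEF → AC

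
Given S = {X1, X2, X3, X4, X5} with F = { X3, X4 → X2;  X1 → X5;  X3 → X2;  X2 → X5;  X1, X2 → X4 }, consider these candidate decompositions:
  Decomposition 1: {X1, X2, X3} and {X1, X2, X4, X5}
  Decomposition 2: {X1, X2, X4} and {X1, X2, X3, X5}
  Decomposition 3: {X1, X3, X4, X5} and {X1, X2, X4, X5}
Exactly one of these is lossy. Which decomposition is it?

Decomposition 1: common = {X1, X2}, closure = {X1, X2, X4, X5} → lossless.
Decomposition 2: common = {X1, X2}, closure = {X1, X2, X4, X5} → lossless.
Decomposition 3: common = {X1, X4, X5}, closure = {X1, X4, X5} → lossy.

Decomposition 3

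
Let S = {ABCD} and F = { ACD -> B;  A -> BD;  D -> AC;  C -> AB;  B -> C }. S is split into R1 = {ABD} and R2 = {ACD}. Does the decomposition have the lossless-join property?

Common attributes: R1 ∩ R2 = {AD}.
Closure of {AD}: A → BD applies, adding B; D → AC applies, adding C. So (AD)⁺ = {ABCD}.
This closure contains every attribute of R1, so R1 ∩ R2 → R1. The join is lossless.

Yes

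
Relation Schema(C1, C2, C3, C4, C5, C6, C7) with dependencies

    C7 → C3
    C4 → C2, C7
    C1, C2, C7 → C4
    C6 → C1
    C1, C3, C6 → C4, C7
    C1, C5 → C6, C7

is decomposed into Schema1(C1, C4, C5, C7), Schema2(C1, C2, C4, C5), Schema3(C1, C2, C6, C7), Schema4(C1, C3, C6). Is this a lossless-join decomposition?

No

Chase test. Columns are C1, C2, C3, C4, C5, C6, C7; row i has aⱼ where attribute j ∈ Schemai, else bᵢⱼ.
Initial tableau (one row per fragment):
  row 1: a1 b12 b13 a4 a5 b16 a7
  row 2: a1 a2 b23 a4 a5 b26 b27
  row 3: a1 a2 b33 b34 b35 a6 a7
  row 4: a1 b42 a3 b44 b45 a6 b47
Rows 1 and 3 agree on C7; apply C7→C3 and equate their C3 entries.
Rows 1 and 2 agree on C4; apply C4→C2, C7 and equate their C2, C7 entries.
Rows 1 and 3 agree on C1, C2, C7; apply C1, C2, C7→C4 and equate their C4 entries.
Rows 1 and 2 agree on C1, C5; apply C1, C5→C6, C7 and equate their C6, C7 entries.
Rows 1 and 2 agree on C7; apply C7→C3 and equate their C3 entries.
No row becomes fully distinguished — the join is lossy.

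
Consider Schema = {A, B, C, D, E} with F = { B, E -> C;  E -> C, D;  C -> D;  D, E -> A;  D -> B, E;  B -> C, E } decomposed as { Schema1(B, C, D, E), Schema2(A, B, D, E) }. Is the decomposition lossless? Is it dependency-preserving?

Lossless test: (B, D, E)⁺ = {A, B, C, D, E}, which contains all of one fragment — lossless.
Dependency preservation: every FD's attributes lie within a single fragment, so each can be enforced locally — preserved.

lossless and dependency-preserving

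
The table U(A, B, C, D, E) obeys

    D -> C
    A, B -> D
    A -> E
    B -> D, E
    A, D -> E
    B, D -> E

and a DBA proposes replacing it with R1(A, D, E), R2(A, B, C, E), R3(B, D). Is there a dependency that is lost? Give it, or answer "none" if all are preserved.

Check D → C: no single fragment contains all of {C, D}, and the restricted closure of {D} across the fragments never reaches {C}.
A, B → D is preserved.
A → E is preserved.
B → D, E is preserved.
A, D → E is preserved.
B, D → E is preserved.

D -> C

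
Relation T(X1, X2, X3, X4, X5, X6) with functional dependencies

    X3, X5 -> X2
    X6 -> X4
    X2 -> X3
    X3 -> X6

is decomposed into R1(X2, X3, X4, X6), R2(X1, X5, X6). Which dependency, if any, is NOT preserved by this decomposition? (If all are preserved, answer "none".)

Check X3, X5 → X2: no single fragment contains all of {X2, X3, X5}, and the restricted closure of {X3, X5} across the fragments never reaches {X2}.
X6 → X4 is preserved.
X2 → X3 is preserved.
X3 → X6 is preserved.

X3, X5 -> X2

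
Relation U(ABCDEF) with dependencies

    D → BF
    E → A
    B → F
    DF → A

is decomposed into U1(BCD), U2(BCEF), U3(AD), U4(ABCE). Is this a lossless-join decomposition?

No

Chase test. Columns are ABCDEF; row i has aⱼ where attribute j ∈ Ui, else bᵢⱼ.
Initial tableau (one row per fragment):
  row 1: b11 a2 a3 a4 b15 b16
  row 2: b21 a2 a3 b24 a5 a6
  row 3: a1 b32 b33 a4 b35 b36
  row 4: a1 a2 a3 b44 a5 b46
Rows 1 and 3 agree on D; apply D→BF and equate their BF entries.
Rows 2 and 4 agree on E; apply E→A and equate their A entries.
Rows 1 and 2 agree on B; apply B→F and equate their F entries.
Rows 1 and 4 agree on B; apply B→F and equate their F entries.
Rows 1 and 3 agree on DF; apply DF→A and equate their A entries.
No row becomes fully distinguished — the join is lossy.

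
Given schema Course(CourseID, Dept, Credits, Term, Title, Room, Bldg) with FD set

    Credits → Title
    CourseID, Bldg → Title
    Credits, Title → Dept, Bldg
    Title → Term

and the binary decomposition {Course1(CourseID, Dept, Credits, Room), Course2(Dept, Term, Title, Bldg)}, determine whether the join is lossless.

No

Common attributes: Course1 ∩ Course2 = {Dept}.
No dependency enlarges {Dept}, so (Dept)⁺ = {Dept}.
The closure contains neither all of Course1 = {CourseID, Dept, Credits, Room} nor all of Course2 = {Dept, Term, Title, Bldg}, so the common attributes are not a superkey of either fragment. The join is lossy.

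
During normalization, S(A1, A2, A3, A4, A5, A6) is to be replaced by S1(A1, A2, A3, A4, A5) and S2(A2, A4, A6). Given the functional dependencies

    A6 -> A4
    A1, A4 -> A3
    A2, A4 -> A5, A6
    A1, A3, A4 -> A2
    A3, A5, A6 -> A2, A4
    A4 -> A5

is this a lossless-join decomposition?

Yes

Common attributes: S1 ∩ S2 = {A2, A4}.
Closure of {A2, A4}: A2, A4 → A5, A6 applies, adding A5, A6. So (A2, A4)⁺ = {A2, A4, A5, A6}.
This closure contains every attribute of S2, so S1 ∩ S2 → S2. The join is lossless.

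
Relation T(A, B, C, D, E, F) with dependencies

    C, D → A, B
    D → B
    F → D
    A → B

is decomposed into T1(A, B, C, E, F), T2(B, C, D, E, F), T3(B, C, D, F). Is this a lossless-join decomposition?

Yes

Chase test. Columns are A, B, C, D, E, F; row i has aⱼ where attribute j ∈ Ti, else bᵢⱼ.
Initial tableau (one row per fragment):
  row 1: a1 a2 a3 b14 a5 a6
  row 2: b21 a2 a3 a4 a5 a6
  row 3: b31 a2 a3 a4 b35 a6
Rows 2 and 3 agree on C, D; apply C, D→A, B and equate their A, B entries.
Rows 1 and 2 agree on F; apply F→D and equate their D entries.
Rows 1 and 2 agree on C, D; apply C, D→A, B and equate their A, B entries.
Row 1 is now all distinguished symbols — the join is lossless.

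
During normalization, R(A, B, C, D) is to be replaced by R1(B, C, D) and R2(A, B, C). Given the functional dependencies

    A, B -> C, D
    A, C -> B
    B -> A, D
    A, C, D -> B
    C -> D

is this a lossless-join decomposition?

Yes

Common attributes: R1 ∩ R2 = {B, C}.
Closure of {B, C}: B → A, D applies, adding A, D. So (B, C)⁺ = {A, B, C, D}.
This closure contains every attribute of R1, so R1 ∩ R2 → R1. The join is lossless.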